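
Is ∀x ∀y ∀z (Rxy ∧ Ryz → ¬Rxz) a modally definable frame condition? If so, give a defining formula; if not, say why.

Modal frame validity is preserved under surjective bounded morphisms.
The 5-cycle (worlds 0,1,2,3,4 with 0→1→2→3→4→0) is intransitive. Mapping every world to a single reflexive point • is a surjective bounded morphism; the reflexive point is not intransitive (R••∧R•• but R••).
So no modal formula (or set of formulas) defines exactly the intransitive frames.

Not definable by any modal formula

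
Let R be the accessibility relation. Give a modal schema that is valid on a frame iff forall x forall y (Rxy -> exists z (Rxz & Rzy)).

This is density; the standard corresponding axiom is C4: □□p → □p.

□□p → □p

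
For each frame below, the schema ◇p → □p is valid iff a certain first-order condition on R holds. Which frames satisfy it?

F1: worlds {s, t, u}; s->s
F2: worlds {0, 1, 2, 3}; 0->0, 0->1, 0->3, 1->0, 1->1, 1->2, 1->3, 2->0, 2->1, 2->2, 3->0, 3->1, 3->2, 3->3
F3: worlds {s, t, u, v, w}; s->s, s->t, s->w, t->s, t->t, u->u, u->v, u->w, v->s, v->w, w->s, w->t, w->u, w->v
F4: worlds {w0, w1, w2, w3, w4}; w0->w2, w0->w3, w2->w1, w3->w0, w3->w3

F1

Frame correspondent (Sahlqvist): ∀x ∀y ∀z (Rxy ∧ Rxz → y = z) — i.e. partial functionality.
F1: holds.
F2: fails — 0 sees both 0 and 1.
F3: fails — s sees both s and t.
F4: fails — w0 sees both w2 and w3.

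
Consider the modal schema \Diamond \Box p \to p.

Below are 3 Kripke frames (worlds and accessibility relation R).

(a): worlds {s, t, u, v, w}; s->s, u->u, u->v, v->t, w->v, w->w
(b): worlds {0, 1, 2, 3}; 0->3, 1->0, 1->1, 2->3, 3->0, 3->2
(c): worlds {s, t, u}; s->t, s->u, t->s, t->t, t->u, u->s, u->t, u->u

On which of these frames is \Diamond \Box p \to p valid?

(c)

Frame correspondent (Sahlqvist): \forall x \forall y (Rxy \to Ryx) — i.e. symmetry.
(a): fails — Ruv but not Rvu.
(b): fails — R10 but not R01.
(c): holds.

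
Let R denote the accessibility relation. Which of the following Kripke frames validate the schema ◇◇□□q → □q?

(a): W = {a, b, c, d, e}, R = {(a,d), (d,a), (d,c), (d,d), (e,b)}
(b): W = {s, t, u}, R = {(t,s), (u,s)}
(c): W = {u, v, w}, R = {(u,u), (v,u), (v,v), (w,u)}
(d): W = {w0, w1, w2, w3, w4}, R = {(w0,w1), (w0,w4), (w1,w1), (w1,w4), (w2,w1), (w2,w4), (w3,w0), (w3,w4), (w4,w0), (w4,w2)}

(b)

The schema corresponds to a generalized confluence (Geach) condition: ∀x ∀y ∀z ((xR²y ∧ xRz) → ∃w (yR²w ∧ z = w)).
(a): fails — aR²c, aRd but no w with cR²w and d=w.
(b): condition met.
(c): fails — vR²u, vRv but no t with uR²t and v=t.
(d): fails — w3R²w4, w3Rw0 but no w with w4R²w and w0=w.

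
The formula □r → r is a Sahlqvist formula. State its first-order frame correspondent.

reflexivity

Suppose □r→r is valid. At any x set V(r)={w : Rxw}. Then □r holds at x, so r holds at x, i.e. Rxx.
Conversely, any frame satisfying ∀x Rxx validates the schema.
Frame condition: ∀x Rxx.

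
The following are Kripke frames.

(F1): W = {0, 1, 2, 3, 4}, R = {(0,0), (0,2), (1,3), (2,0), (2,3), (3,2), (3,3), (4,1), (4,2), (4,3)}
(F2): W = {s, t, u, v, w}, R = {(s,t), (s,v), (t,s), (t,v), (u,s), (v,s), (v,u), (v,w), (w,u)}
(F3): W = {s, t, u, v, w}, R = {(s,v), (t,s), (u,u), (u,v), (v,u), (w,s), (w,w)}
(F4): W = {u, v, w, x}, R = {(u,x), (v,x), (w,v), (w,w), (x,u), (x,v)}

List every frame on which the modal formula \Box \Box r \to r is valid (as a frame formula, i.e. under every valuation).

(F4)

Frame correspondent (Sahlqvist): \forall x \exists w (x R^2 w \wedge x = w) — i.e. a generalized confluence (Geach) condition.
(F1): fails — at 1 but no w with 1R²w and 1=w.
(F2): fails — at u but no w* with uR²w* and u=w*.
(F3): fails — at s but no w* with sR²w* and s=w*.
(F4): satisfies the condition.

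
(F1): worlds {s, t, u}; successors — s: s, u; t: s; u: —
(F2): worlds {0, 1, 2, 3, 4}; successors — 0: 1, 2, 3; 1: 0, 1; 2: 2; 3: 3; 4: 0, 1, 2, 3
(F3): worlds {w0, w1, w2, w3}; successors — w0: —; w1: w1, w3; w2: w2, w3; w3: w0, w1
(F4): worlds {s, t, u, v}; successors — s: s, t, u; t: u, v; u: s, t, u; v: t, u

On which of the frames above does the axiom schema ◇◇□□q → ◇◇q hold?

This is the axiom for a generalized confluence (Geach) condition; its first-order frame correspondent is ∀x ∀y (xR²y → ∃w (yR²w ∧ xR²w)).
(F1): fails — sR²u but no w with uR²w and sR²w.
(F2): condition met.
(F3): fails — w1R²w0 but no w with w0R²w and w1R²w.
(F4): condition met.
Valid on: (F2), (F4).

(F2), (F4)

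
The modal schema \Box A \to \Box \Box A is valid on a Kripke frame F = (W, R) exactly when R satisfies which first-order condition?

Suppose □A→□□A is valid. Take Rxy, Ryz and set V(A)={w : Rxw}. Then □A at x, so □□A at x, so □A at y, so A at z, i.e. Rxz.

transitivity: \forall x \forall y \forall z (Rxy \wedge Ryz \to Rxz)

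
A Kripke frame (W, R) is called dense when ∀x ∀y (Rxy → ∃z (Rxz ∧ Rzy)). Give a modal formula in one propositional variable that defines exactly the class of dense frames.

□□p → □p

A defining formula is □□p → □p (the C4 axiom).
Suppose □□p→□p is valid. Take Rxy and set V(p)={w : xR²w}. Then □□p at x, so □p at x, so p at y, i.e. ∃z(Rxz∧Rzy).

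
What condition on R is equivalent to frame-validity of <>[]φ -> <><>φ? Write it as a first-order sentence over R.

This is a Sahlqvist (Geach-type) schema ◇^1□^1φ → □^0◇^2φ.
Minimal-valuation argument: fix x; take any y with xR^1y and any z with xR^0z. Set V(φ) to the set of worlds R-reachable from y in exactly 1 step. Then □^1φ holds at y, so the antecedent holds at x; validity forces ◇^2φ at z, giving a w with zR^2w and yR^1w.
First-order correspondent: forall x forall y (xRy -> exists w (yRw & x R^2 w)).

forall x forall y (xRy -> exists w (yRw & x R^2 w))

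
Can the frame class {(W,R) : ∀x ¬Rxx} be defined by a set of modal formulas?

Any modally definable frame class is closed under surjective bounded morphisms.
The 2-cycle (worlds a,b with a→b→a) is irreflexive, and the map sending every world to a single reflexive point • is a surjective bounded morphism (forth: every edge maps to (•,•); back: every world has a successor). So any modal formula valid on the 2-cycle is also valid on the reflexive point, which is not irreflexive.
So no modal formula (or set of formulas) defines exactly the irreflexive frames.

No — not modally definable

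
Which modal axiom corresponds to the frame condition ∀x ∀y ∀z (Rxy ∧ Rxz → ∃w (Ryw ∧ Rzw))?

◇□r → □◇r

A defining formula is ◇□r → □◇r (the .2 axiom).
Suppose ◇□r→□◇r is valid. Take Rxy, Rxz and set V(r)={w : Ryw}. Then □r at y so ◇□r at x, so □◇r at x, so ◇r at z, giving w with Rzw and Ryw.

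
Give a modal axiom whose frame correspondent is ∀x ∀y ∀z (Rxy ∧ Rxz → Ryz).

◇s → □◇s

A defining formula is ◇s → □◇s (the 5 axiom).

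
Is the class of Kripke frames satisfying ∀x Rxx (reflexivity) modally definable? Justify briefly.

The condition is reflexivity. A defining modal formula is □r → r.
Suppose □r→r is valid. At any x set V(r)={w : Rxw}. Then □r holds at x, so r holds at x, i.e. Rxx.

Yes — defined by □r → r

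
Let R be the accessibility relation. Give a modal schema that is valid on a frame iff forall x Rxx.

□s → s

This is reflexivity; the standard corresponding axiom is T: □s → s.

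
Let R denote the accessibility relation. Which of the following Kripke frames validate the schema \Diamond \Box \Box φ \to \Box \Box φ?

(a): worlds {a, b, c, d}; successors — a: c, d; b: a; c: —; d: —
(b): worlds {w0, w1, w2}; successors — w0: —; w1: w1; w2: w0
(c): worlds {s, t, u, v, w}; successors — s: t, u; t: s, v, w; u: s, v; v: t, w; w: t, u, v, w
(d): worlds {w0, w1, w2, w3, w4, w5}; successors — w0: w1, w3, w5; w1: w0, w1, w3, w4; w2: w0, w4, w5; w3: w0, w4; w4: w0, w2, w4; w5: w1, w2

Frame correspondent (Sahlqvist): \forall x \forall y \forall z ((xRy \wedge x R^2 z) \to \exists w (y R^2 w \wedge z = w)) — i.e. a generalized confluence (Geach) condition.
(a): fails — bRa, bR²c but no w with aR²w and c=w.
(b): holds.
(c): fails — sRt, sR²s but no w* with tR²w* and s=w*.
(d): fails — w0Rw5, w0R²w2 but no w with w5R²w and w2=w.
Valid on: (b).

(b)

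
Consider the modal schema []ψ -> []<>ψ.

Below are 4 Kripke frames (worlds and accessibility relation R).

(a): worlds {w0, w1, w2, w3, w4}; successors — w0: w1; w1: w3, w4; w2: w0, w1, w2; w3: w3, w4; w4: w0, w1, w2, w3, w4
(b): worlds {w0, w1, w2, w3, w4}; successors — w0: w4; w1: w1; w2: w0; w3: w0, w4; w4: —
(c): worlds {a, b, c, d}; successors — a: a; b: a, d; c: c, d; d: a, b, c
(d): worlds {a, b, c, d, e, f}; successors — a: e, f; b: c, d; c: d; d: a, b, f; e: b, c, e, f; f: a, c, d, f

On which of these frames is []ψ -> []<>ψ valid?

(c)

This is the axiom for a generalized confluence (Geach) condition; its first-order frame correspondent is forall x forall z (xRz -> exists w (xRw & zRw)).
(a): fails — w0Rw1 but no w with w0Rw and w1Rw.
(b): fails — w0Rw4 but no w with w0Rw and w4Rw.
(c): holds.
(d): fails — bRd but no w with bRw and dRw.
Valid on: (c).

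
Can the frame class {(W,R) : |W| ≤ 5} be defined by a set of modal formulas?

Not definable by any modal formula

Modal frame validity is preserved under disjoint unions.
Any modal formula valid on each of 6 disjoint one-world frames is valid on their disjoint union (validity is preserved under disjoint unions). Each one-world frame has |W|=1≤5, but the union has |W|=6.
Hence having at most 5 worlds is not modally definable.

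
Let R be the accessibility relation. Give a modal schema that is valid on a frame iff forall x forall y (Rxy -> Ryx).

This is symmetry; the standard corresponding axiom is B: p → □◇p.

p → □◇p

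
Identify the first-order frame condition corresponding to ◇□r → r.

symmetry: ∀x ∀y (Rxy → Ryx)

Equivalently (dual form): r → □◇r.
Suppose r→□◇r is valid. Take Rxy and set V(r)={x}. Then r at x, so □◇r at x, so ◇r at y, so some z with Ryz has r; z=x, i.e. Ryx.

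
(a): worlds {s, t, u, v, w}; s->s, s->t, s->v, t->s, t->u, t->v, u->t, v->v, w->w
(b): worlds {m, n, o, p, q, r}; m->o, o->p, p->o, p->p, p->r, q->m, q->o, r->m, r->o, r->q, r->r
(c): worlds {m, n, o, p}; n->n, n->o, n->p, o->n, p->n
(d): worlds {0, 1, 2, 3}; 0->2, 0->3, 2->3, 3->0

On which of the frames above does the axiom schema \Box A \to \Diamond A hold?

(a)

The schema corresponds to seriality: \forall x \exists y Rxy.
(a): condition met.
(b): fails — world n has no successor.
(c): fails — world m has no successor.
(d): fails — world 1 has no successor.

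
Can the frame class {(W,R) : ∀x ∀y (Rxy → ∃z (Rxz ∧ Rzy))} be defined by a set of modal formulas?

Definable; □□r → □r defines it

The condition is density. A defining modal formula is □□r → □r.
Suppose □□r→□r is valid. Take Rxy and set V(r)={w : xR²w}. Then □□r at x, so □r at x, so r at y, i.e. ∃z(Rxz∧Rzy).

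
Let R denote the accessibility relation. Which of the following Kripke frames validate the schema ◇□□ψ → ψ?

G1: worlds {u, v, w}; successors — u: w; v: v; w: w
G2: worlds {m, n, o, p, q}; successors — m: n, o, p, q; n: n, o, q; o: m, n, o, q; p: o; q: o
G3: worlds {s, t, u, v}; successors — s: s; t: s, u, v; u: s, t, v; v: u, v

G2

The schema corresponds to a generalized confluence (Geach) condition: ∀x ∀y (xRy → ∃w (yR²w ∧ x = w)).
G1: fails — uRw but no t with wR²t and u=t.
G2: holds.
G3: fails — tRs but no w with sR²w and t=w.
Valid on: G2.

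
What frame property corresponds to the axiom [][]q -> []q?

Suppose □□q→□q is valid. Take Rxy and set V(q)={w : xR²w}. Then □□q at x, so □q at x, so q at y, i.e. ∃z(Rxz∧Rzy).

density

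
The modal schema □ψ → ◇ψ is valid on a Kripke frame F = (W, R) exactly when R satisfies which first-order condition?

Suppose □ψ→◇ψ is valid. At any x set V(ψ)=W. Then □ψ at x, so ◇ψ at x, so x has a successor.
Conversely, on a frame with seriality the schema holds at every world under every valuation.
Frame condition: ∀x ∃y Rxy.

seriality: ∀x ∃y Rxy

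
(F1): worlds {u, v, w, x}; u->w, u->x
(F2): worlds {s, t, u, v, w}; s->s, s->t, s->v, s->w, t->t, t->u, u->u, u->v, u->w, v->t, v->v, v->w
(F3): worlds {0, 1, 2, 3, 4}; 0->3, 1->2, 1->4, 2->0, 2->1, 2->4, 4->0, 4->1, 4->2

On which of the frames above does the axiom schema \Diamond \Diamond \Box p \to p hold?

(F1)

The schema corresponds to a generalized confluence (Geach) condition: \forall x \forall y (x R^2 y \to \exists w (yRw \wedge x = w)).
(F1): satisfies the condition.
(F2): fails — sR²t but no w* with tRw* and s=w*.
(F3): fails — 1R²0 but no w with 0Rw and 1=w.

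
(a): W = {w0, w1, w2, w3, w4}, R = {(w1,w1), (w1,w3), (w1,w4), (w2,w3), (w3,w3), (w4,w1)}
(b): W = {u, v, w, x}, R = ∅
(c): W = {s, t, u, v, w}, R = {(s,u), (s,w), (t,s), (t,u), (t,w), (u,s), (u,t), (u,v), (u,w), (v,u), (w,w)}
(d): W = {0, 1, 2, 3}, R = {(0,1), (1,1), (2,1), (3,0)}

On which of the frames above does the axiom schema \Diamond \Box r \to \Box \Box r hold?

(b), (d)

Frame correspondent (Sahlqvist): \forall x \forall y \forall z ((xRy \wedge x R^2 z) \to \exists w (yRw \wedge z = w)) — i.e. a generalized confluence (Geach) condition.
(a): fails — w1Rw3, w1R²w1 but no w with w3Rw and w1=w.
(b): condition met.
(c): fails — sRw, sR²s but no w* with wRw* and s=w*.
(d): condition met.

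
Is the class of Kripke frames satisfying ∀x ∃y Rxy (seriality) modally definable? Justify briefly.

Yes, by □q → ◇q

Yes: it is seriality, defined by the D schema □q → ◇q.
Suppose □q→◇q is valid. At any x set V(q)=W. Then □q at x, so ◇q at x, so x has a successor.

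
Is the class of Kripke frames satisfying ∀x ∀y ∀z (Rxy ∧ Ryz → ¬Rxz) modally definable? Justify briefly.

Not modally definable

If a class were modally definable it would be closed under surjective bounded morphisms (Goldblatt–Thomason).
The 5-cycle (worlds s,t,u,v,w with s→t→u→v→w→s) is intransitive. Mapping every world to a single reflexive point • is a surjective bounded morphism; the reflexive point is not intransitive (R••∧R•• but R••).
So no modal formula (or set of formulas) defines exactly the intransitive frames.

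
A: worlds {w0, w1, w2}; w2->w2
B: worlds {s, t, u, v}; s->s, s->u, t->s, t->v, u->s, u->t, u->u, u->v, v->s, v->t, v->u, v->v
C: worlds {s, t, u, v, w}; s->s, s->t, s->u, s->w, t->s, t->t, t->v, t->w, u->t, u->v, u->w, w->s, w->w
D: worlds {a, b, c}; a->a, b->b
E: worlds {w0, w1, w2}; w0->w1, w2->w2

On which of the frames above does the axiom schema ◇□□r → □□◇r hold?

This is the axiom for a generalized confluence (Geach) condition; its first-order frame correspondent is ∀x ∀y ∀z ((xRy ∧ xR²z) → ∃w (yR²w ∧ zRw)).
A: condition met.
B: condition met.
C: fails — sRs, sR²v but no w* with sR²w* and vRw*.
D: condition met.
E: condition met.
Valid on: A, B, D, E.

A, B, D, E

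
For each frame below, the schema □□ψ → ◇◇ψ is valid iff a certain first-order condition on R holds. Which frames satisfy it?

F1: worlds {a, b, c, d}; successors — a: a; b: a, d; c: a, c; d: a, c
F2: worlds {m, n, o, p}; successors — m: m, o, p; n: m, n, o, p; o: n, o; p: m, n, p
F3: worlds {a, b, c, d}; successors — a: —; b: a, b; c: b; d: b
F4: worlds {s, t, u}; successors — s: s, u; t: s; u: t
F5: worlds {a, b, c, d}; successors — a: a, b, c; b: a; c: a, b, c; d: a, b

F1, F2, F4, F5

The schema corresponds to a generalized confluence (Geach) condition: ∀x ∃w (xR²w ∧ xR²w).
F1: ✓.
F2: ✓.
F3: fails — at a but no w with aR²w and aR²w.
F4: ✓.
F5: ✓.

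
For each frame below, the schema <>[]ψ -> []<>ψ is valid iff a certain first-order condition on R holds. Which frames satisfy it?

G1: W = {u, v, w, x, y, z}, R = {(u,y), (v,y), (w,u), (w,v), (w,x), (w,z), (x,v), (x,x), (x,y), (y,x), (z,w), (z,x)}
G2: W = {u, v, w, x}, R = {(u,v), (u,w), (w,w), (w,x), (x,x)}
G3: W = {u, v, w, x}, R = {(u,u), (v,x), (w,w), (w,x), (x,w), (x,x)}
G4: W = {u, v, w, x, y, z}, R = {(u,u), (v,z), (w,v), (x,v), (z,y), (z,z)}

This is the axiom for convergence; its first-order frame correspondent is forall x forall y forall z (Rxy & Rxz -> exists w (Ryw & Rzw)).
G1: fails — Rwu and Rwz but u and z have no common successor.
G2: fails — Ruv and Ruv but v and v have no common successor.
G3: satisfies the condition.
G4: fails — Rzy and Rzy but y and y have no common successor.

G3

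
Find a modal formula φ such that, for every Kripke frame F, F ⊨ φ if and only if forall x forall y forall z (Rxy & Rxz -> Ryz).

This is the Euclidean property; the standard corresponding axiom is 5: ◇s → □◇s.
Suppose ◇s→□◇s is valid. Take Rxy, Rxz and set V(s)={y}. Then ◇s at x, so □◇s at x, so ◇s at z, so some w with Rzw has s; w=y, i.e. Rzy. By symmetry of the argument, Ryz.

◇s → □◇s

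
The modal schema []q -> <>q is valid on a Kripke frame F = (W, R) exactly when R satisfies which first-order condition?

Seriality

Suppose □q→◇q is valid. At any x set V(q)=W. Then □q at x, so ◇q at x, so x has a successor.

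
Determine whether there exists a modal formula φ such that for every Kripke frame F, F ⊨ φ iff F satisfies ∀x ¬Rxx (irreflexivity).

If a class were modally definable it would be closed under surjective bounded morphisms (Goldblatt–Thomason).
The 3-cycle (worlds s,t,u with s→t→u→s) is irreflexive, and the map sending every world to a single reflexive point • is a surjective bounded morphism (forth: every edge maps to (•,•); back: every world has a successor). So any modal formula valid on the 3-cycle is also valid on the reflexive point, which is not irreflexive.
So no modal formula (or set of formulas) defines exactly the irreflexive frames.

Not definable by any modal formula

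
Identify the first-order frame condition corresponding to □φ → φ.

Reflexivity

Suppose □φ→φ is valid. At any x set V(φ)={w : Rxw}. Then □φ holds at x, so φ holds at x, i.e. Rxx.
Conversely, on a frame with reflexivity the schema holds at every world under every valuation.
Frame condition: ∀x Rxx.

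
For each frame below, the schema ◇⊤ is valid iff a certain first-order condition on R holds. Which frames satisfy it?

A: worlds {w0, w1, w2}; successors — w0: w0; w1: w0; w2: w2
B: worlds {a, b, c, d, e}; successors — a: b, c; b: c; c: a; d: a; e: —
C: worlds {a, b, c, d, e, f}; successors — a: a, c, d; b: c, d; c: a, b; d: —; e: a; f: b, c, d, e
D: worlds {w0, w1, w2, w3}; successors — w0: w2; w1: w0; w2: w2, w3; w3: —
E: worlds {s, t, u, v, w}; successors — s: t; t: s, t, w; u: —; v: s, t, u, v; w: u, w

The schema corresponds to seriality: ∀x ∃y Rxy.
A: holds.
B: fails — world e has no successor.
C: fails — world d has no successor.
D: fails — world w3 has no successor.
E: fails — world u has no successor.

A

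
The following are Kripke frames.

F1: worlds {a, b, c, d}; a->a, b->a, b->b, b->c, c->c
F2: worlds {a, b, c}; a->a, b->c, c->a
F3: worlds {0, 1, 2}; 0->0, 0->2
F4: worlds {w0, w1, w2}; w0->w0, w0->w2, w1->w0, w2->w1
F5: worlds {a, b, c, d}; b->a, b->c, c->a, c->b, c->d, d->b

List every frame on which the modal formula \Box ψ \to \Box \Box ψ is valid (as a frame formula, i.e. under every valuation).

This is the axiom for transitivity; its first-order frame correspondent is \forall x \forall y \forall z (Rxy \wedge Ryz \to Rxz).
F1: condition met.
F2: fails — Rbc and Rca but not Rba.
F3: condition met.
F4: fails — Rw0w2 and Rw2w1 but not Rw0w1.
F5: fails — Rbc and Rcd but not Rbd.

F1, F3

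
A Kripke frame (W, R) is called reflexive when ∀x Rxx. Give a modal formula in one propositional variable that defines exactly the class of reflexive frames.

□s → s

This is reflexivity; the standard corresponding axiom is T: □s → s.
Suppose □s→s is valid. At any x set V(s)={w : Rxw}. Then □s holds at x, so s holds at x, i.e. Rxx.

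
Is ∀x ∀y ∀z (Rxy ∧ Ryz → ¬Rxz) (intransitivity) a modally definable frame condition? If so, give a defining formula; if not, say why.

No — not modally definable

If a class were modally definable it would be closed under surjective bounded morphisms (Goldblatt–Thomason).
The 7-cycle (worlds s,t,u,v,w,x,y with s→t→u→v→w→x→y→s) is intransitive. Mapping every world to a single reflexive point • is a surjective bounded morphism; the reflexive point is not intransitive (R••∧R•• but R••).
So the class is not modally definable.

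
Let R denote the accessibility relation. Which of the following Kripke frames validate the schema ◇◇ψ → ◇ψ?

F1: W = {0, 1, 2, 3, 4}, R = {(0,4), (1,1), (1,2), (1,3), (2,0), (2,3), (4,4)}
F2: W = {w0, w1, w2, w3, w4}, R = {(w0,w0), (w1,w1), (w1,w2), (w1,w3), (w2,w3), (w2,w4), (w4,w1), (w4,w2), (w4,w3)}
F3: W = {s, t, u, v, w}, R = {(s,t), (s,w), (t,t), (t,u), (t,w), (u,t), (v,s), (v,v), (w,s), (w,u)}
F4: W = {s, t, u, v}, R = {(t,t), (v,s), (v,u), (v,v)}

F4

This is the axiom for transitivity; its first-order frame correspondent is ∀x ∀y ∀z (Rxy ∧ Ryz → Rxz).
F1: fails — R12 and R20 but not R10.
F2: fails — Rw1w2 and Rw2w4 but not Rw1w4.
F3: fails — Rwu and Rut but not Rwt.
F4: ✓.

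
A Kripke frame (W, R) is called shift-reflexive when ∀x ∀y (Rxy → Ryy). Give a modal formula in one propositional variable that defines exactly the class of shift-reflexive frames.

□(□ψ → ψ)

The condition is shift-reflexivity. The T□ schema □(□ψ → ψ) defines it.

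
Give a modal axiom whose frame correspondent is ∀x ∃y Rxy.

□p → ◇p

The condition is seriality. The D schema □p → ◇p defines it.
Suppose □p→◇p is valid. At any x set V(p)=W. Then □p at x, so ◇p at x, so x has a successor.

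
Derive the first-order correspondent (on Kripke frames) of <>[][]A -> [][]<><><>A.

forall x forall y forall z ((xRy & x R^2 z) -> exists w (y R^2 w & z R^3 w))

This is a Sahlqvist (Geach-type) schema ◇^1□^2A → □^2◇^3A.
First-order correspondent: forall x forall y forall z ((xRy & x R^2 z) -> exists w (y R^2 w & z R^3 w)).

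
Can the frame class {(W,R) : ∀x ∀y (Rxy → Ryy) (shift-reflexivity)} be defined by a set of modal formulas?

Yes: it is shift-reflexivity, defined by the T□ schema □(□p → p).
Suppose □(□p→p) is valid. Take Rxy and set V(p)={w : Ryw}. Then at y, □p holds; since □(□p→p) at x, □p→p at y, so p at y, i.e. Ryy.

Definable; □(□p → p) defines it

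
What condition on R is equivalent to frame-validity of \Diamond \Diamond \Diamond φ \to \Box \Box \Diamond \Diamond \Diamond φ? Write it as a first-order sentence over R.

\forall x \forall y \forall z ((x R^3 y \wedge x R^2 z) \to \exists w (y = w \wedge z R^3 w))

This is a Sahlqvist (Geach-type) schema ◇^3□^0φ → □^2◇^3φ.
First-order correspondent: \forall x \forall y \forall z ((x R^3 y \wedge x R^2 z) \to \exists w (y = w \wedge z R^3 w)).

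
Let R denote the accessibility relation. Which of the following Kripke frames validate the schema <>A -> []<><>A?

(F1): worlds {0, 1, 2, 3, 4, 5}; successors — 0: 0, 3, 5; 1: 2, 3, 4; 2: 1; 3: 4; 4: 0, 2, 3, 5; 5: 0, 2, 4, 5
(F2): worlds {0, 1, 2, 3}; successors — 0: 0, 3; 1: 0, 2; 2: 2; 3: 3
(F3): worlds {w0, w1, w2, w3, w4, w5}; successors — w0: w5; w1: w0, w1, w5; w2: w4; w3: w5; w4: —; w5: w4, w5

none

The schema corresponds to a generalized confluence (Geach) condition: forall x forall y forall z ((xRy & xRz) -> exists w (y = w & z R^2 w)).
(F1): fails — 1R4, 1R3 but no w with 4=w and 3R²w.
(F2): fails — 0R0, 0R3 but no w with 0=w and 3R²w.
(F3): fails — w1Rw0, w1Rw0 but no w with w0=w and w0R²w.
Valid on no frame.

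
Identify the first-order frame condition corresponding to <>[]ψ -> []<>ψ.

convergence

Suppose ◇□ψ→□◇ψ is valid. Take Rxy, Rxz and set V(ψ)={w : Ryw}. Then □ψ at y so ◇□ψ at x, so □◇ψ at x, so ◇ψ at z, giving w with Rzw and Ryw.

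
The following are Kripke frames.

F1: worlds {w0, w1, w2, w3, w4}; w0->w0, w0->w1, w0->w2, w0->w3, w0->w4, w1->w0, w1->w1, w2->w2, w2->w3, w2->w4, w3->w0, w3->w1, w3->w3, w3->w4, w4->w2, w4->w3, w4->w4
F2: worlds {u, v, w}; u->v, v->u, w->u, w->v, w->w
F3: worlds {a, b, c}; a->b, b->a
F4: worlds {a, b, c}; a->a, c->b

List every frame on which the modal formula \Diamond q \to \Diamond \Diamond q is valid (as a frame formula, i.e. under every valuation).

F1

This is the axiom for a generalized confluence (Geach) condition; its first-order frame correspondent is \forall x \forall y (xRy \to \exists w (y = w \wedge x R^2 w)).
F1: condition met.
F2: fails — uRv but no t with v=t and uR²t.
F3: fails — aRb but no w with b=w and aR²w.
F4: fails — cRb but no w with b=w and cR²w.
Valid on: F1.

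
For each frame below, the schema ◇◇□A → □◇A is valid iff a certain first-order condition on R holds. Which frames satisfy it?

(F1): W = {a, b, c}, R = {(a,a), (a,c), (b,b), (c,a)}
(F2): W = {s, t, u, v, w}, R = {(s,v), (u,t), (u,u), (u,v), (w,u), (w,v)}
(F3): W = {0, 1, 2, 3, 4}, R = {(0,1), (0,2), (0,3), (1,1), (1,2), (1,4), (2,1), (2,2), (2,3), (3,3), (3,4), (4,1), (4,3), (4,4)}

The schema corresponds to a generalized confluence (Geach) condition: ∀x ∀y ∀z ((xR²y ∧ xRz) → ∃w (yRw ∧ zRw)).
(F1): ✓.
(F2): fails — uR²t, uRt but no w* with tRw* and tRw*.
(F3): ✓.

(F1), (F3)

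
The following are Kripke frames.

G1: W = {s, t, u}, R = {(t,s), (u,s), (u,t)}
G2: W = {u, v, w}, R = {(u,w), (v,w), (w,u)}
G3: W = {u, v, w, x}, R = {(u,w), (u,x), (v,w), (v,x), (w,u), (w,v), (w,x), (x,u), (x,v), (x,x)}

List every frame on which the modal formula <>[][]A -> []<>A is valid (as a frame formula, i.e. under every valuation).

Frame correspondent (Sahlqvist): forall x forall y forall z ((xRy & xRz) -> exists w (y R^2 w & zRw)) — i.e. a generalized confluence (Geach) condition.
G1: fails — tRs, tRs but no w with sR²w and sRw.
G2: fails — uRw, uRw but no t with wR²t and wRt.
G3: holds.
Valid on: G3.

G3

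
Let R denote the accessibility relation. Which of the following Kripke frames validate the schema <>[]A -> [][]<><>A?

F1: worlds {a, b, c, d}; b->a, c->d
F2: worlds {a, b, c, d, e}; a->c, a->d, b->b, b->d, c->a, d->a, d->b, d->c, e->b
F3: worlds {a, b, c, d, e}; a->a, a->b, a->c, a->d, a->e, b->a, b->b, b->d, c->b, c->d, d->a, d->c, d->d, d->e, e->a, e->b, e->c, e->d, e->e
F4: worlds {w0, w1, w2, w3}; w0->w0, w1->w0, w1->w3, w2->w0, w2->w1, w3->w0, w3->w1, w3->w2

F1, F3, F4

The schema corresponds to a generalized confluence (Geach) condition: forall x forall y forall z ((xRy & x R^2 z) -> exists w (yRw & z R^2 w)).
F1: holds.
F2: fails — aRc, aR²c but no w with cRw and cR²w.
F3: holds.
F4: holds.
Valid on: F1, F3, F4.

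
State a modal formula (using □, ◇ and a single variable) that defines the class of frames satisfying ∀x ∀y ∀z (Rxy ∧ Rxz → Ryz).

The condition is the Euclidean property. The 5 schema ◇s → □◇s defines it.

◇s → □◇s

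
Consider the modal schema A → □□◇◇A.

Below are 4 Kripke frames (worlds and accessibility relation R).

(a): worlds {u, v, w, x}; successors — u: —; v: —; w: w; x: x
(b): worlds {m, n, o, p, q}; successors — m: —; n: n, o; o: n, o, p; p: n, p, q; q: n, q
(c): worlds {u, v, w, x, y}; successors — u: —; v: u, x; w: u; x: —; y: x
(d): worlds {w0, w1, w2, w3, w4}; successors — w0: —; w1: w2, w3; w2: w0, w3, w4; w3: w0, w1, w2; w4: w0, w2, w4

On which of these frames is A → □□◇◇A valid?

(a), (c)

The schema corresponds to a generalized confluence (Geach) condition: ∀x ∀z (xR²z → ∃w (x = w ∧ zR²w)).
(a): satisfies the condition.
(b): fails — pR²q but no w with p=w and qR²w.
(c): satisfies the condition.
(d): fails — w1R²w0 but no w with w1=w and w0R²w.
Valid on: (a), (c).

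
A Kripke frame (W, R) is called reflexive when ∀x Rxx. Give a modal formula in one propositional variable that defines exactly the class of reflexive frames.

□q → q

This is reflexivity; the standard corresponding axiom is T: □q → q.
Suppose □q→q is valid. At any x set V(q)={w : Rxw}. Then □q holds at x, so q holds at x, i.e. Rxx.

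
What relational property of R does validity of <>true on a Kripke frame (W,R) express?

◇⊤ holds at w iff w has a successor, so frame-validity of ◇⊤ is exactly seriality. Equivalently via □φ → ◇φ:
Suppose □φ→◇φ is valid. At any x set V(φ)=W. Then □φ at x, so ◇φ at x, so x has a successor.
Conversely, any frame satisfying forall x exists y Rxy validates the schema.
So the correspondent is seriality.

seriality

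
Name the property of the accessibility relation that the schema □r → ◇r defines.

Suppose □r→◇r is valid. At any x set V(r)=W. Then □r at x, so ◇r at x, so x has a successor.
Conversely, any frame satisfying ∀x ∃y Rxy validates the schema.
Frame condition: ∀x ∃y Rxy.

Seriality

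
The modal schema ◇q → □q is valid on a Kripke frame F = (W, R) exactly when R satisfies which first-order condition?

Partial functionality

Suppose ◇q→□q is valid. Take Rxy, Rxz and set V(q)={y}. Then ◇q at x, so □q at x, so q at z, i.e. z=y.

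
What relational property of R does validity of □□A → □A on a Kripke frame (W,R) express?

density: ∀x ∀y (Rxy → ∃z (Rxz ∧ Rzy))

Suppose □□A→□A is valid. Take Rxy and set V(A)={w : xR²w}. Then □□A at x, so □A at x, so A at y, i.e. ∃z(Rxz∧Rzy).
The converse is a direct semantic check.
So the correspondent is density.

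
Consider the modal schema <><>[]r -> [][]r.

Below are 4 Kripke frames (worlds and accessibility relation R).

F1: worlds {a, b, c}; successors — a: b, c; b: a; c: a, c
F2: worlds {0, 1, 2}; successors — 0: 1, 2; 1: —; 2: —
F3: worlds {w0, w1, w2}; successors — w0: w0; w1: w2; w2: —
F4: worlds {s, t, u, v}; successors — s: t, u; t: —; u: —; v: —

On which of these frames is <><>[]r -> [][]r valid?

F2, F3, F4

Frame correspondent (Sahlqvist): forall x forall y forall z ((x R^2 y & x R^2 z) -> exists w (yRw & z = w)) — i.e. a generalized confluence (Geach) condition.
F1: fails — aR²a, aR²a but no w with aRw and a=w.
F2: ✓.
F3: ✓.
F4: ✓.
Valid on: F2, F3, F4.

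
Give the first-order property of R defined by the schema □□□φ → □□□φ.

∀x ∀z (xR³z → ∃w (xR³w ∧ z = w))

This is a Sahlqvist (Geach-type) schema ◇^0□^3φ → □^3◇^0φ.
Minimal-valuation argument: fix x; take any y with xR^0y and any z with xR^3z. Set V(φ) to the set of worlds R-reachable from y in exactly 3 steps. Then □^3φ holds at y, so the antecedent holds at x; validity forces ◇^0φ at z, giving a w with zR^0w and yR^3w.
First-order correspondent: ∀x ∀z (xR³z → ∃w (xR³w ∧ z = w)).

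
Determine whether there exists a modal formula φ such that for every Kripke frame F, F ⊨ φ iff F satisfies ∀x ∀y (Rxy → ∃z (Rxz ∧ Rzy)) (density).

The condition is density. A defining modal formula is □□q → □q.
Suppose □□q→□q is valid. Take Rxy and set V(q)={w : xR²w}. Then □□q at x, so □q at x, so q at y, i.e. ∃z(Rxz∧Rzy).

Yes, by □□q → □q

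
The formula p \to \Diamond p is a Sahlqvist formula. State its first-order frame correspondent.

reflexivity

Equivalently (dual form): □p → p.
Suppose □p→p is valid. At any x set V(p)={w : Rxw}. Then □p holds at x, so p holds at x, i.e. Rxx.
Conversely, any frame satisfying \forall x Rxx validates the schema.
So the correspondent is reflexivity.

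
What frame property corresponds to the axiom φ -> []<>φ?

This schema is the B axiom.
Its frame correspondent is symmetry — forall x forall y (Rxy -> Ryx).

symmetry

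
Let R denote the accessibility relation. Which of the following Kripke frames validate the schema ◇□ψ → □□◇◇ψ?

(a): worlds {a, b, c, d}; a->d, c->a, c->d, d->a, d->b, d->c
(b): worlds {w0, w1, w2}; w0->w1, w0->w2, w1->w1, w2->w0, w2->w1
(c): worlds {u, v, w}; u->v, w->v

Frame correspondent (Sahlqvist): ∀x ∀y ∀z ((xRy ∧ xR²z) → ∃w (yRw ∧ zR²w)) — i.e. a generalized confluence (Geach) condition.
(a): fails — aRd, aR²b but no w with dRw and bR²w.
(b): ✓.
(c): ✓.
Valid on: (b), (c).

(b), (c)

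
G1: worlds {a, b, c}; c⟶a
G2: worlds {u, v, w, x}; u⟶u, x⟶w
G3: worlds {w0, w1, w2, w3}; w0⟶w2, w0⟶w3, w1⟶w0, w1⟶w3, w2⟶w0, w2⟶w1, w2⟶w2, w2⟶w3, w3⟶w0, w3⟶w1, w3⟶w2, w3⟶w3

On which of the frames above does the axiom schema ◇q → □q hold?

This is the axiom for partial functionality; its first-order frame correspondent is ∀x ∀y ∀z (Rxy ∧ Rxz → y = z).
G1: satisfies the condition.
G2: satisfies the condition.
G3: fails — w0 sees both w2 and w3.
Valid on: G1, G2.

G1, G2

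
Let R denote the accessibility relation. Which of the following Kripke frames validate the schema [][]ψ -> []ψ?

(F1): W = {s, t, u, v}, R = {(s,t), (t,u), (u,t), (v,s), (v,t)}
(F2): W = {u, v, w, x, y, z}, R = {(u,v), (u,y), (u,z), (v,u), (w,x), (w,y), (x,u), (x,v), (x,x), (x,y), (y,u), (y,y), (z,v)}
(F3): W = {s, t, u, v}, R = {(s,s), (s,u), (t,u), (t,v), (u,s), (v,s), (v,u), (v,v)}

This is the axiom for density; its first-order frame correspondent is forall x forall y (Rxy -> exists z (Rxz & Rzy)).
(F1): fails — Rut but no z with Ruz and Rzt.
(F2): fails — Ruz but no t with Rut and Rtz.
(F3): holds.
Valid on: (F3).

(F3)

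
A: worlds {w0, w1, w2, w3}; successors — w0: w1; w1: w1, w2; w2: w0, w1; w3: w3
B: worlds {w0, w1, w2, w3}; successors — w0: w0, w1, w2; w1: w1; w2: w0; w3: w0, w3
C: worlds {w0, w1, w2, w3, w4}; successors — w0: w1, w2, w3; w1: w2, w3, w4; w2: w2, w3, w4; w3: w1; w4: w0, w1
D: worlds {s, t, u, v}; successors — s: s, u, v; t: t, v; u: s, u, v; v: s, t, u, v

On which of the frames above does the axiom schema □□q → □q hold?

B, D

Frame correspondent (Sahlqvist): ∀x ∀y (Rxy → ∃z (Rxz ∧ Rzy)) — i.e. density.
A: fails — Rw2w0 but no z with Rw2z and Rzw0.
B: condition met.
C: fails — Rw3w1 but no z with Rw3z and Rzw1.
D: condition met.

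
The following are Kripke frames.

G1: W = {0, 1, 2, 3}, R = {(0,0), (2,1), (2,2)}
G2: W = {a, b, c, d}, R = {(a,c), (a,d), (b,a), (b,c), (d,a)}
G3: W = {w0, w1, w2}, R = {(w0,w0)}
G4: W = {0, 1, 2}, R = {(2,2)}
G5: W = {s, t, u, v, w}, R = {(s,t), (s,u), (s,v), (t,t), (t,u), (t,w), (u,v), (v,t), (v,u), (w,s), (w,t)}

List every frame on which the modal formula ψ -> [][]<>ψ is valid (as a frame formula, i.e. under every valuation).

Frame correspondent (Sahlqvist): forall x forall z (x R^2 z -> exists w (x = w & zRw)) — i.e. a generalized confluence (Geach) condition.
G1: fails — 2R²1 but no w with 2=w and 1Rw.
G2: fails — aR²a but no w with a=w and aRw.
G3: satisfies the condition.
G4: satisfies the condition.
G5: fails — sR²t but no w* with s=w* and tRw*.
Valid on: G3, G4.

G3, G4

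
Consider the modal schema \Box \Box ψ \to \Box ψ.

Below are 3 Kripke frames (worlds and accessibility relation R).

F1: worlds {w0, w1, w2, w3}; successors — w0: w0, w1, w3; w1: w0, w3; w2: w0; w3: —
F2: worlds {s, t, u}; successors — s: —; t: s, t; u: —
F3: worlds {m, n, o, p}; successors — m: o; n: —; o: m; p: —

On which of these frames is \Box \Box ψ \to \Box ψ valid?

The schema corresponds to density: \forall x \forall y (Rxy \to \exists z (Rxz \wedge Rzy)).
F1: condition met.
F2: condition met.
F3: fails — Rom but no z with Roz and Rzm.

F1, F2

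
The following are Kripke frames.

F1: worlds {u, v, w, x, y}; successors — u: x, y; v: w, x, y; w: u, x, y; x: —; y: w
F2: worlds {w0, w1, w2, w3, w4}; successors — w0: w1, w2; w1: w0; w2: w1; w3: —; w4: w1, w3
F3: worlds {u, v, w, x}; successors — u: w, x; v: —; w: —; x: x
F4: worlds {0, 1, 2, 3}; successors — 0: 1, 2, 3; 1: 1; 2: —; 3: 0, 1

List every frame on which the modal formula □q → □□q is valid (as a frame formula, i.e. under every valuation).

F3

This is the axiom for transitivity; its first-order frame correspondent is ∀x ∀y ∀z (Rxy ∧ Ryz → Rxz).
F1: fails — Rvw and Rwu but not Rvu.
F2: fails — Rw1w0 and Rw0w1 but not Rw1w1.
F3: satisfies the condition.
F4: fails — R03 and R30 but not R00.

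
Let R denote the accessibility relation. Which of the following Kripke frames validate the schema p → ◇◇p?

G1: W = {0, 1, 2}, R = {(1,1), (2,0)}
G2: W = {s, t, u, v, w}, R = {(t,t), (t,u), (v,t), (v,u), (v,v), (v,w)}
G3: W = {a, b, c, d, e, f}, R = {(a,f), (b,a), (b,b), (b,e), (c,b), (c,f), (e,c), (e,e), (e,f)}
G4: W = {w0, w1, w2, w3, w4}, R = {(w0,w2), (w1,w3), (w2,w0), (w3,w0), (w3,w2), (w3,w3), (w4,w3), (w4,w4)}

This is the axiom for a generalized confluence (Geach) condition; its first-order frame correspondent is ∀x ∃w (x = w ∧ xR²w).
G1: fails — at 0 but no w with 0=w and 0R²w.
G2: fails — at s but no w* with s=w* and sR²w*.
G3: fails — at a but no w with a=w and aR²w.
G4: fails — at w1 but no w with w1=w and w1R²w.
Valid on no frame.

none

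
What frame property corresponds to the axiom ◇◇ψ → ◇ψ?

This is a form of the 4 axiom.
Its frame correspondent is transitivity — ∀x ∀y ∀z (Rxy ∧ Ryz → Rxz).

Transitivity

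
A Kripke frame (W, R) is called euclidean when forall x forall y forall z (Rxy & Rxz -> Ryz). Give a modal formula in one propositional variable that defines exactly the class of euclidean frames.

◇p → □◇p

The condition is the Euclidean property. The 5 schema ◇p → □◇p defines it.
Suppose ◇p→□◇p is valid. Take Rxy, Rxz and set V(p)={y}. Then ◇p at x, so □◇p at x, so ◇p at z, so some w with Rzw has p; w=y, i.e. Rzy. By symmetry of the argument, Ryz.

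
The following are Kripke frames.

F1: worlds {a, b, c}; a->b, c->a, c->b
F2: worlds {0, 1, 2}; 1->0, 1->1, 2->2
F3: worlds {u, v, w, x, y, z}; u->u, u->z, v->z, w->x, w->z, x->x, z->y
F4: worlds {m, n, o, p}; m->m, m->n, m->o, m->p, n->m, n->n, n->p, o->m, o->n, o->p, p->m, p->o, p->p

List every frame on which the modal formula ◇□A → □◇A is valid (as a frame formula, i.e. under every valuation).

Frame correspondent (Sahlqvist): ∀x ∀y ∀z (Rxy ∧ Rxz → ∃w (Ryw ∧ Rzw)) — i.e. convergence.
F1: fails — Rab and Rab but b and b have no common successor.
F2: fails — R10 and R10 but 0 and 0 have no common successor.
F3: fails — Ruz and Ruu but z and u have no common successor.
F4: holds.

F4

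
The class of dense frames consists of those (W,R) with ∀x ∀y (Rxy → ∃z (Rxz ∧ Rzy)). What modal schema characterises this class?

A defining formula is □□q → □q (the C4 axiom).
Suppose □□q→□q is valid. Take Rxy and set V(q)={w : xR²w}. Then □□q at x, so □q at x, so q at y, i.e. ∃z(Rxz∧Rzy).

□□q → □q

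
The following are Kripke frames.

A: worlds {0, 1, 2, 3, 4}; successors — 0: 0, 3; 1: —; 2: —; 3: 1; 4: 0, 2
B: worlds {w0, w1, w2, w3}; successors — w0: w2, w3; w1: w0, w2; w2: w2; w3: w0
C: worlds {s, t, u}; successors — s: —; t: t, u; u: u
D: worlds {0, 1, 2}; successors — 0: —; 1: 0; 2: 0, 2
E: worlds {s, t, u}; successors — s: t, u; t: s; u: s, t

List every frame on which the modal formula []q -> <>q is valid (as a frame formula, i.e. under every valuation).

B, E

The schema corresponds to seriality: forall x exists y Rxy.
A: fails — world 1 has no successor.
B: holds.
C: fails — world s has no successor.
D: fails — world 0 has no successor.
E: holds.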